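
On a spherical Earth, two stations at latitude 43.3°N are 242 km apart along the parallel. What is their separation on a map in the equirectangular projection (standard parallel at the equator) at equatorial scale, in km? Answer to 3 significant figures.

333 km

Plate carrée maps x = Rλ, y = Rφ. The meridian scale is h = 1 and the parallel scale is k = 1/cos φ = sec φ.
Along the parallel, k = sec 43.3° = 1/0.7278 = 1.374.
Map distance = 242 × 1.374 ≈ 333 km.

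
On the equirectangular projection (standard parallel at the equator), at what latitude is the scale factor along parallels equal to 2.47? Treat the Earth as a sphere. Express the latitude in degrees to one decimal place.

66.1°

Plate carrée: h = 1, k = sec φ along parallels.
sec φ = 2.47  ⇒  cos φ = 0.4049  ⇒  φ ≈ 66.1°.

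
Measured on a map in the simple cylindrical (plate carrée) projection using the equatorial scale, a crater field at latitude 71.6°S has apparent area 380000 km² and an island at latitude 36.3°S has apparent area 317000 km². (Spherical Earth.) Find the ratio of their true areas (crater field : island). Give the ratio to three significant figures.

On the plate carrée, areal scale = h·k = 1 × sec φ, so true area = apparent × cos φ.
True area of crater field: 380000 × cos(71.6°) = 380000 × 0.3156 = 119900 km².
True area of island: 317000 × cos(36.3°) = 317000 × 0.8059 = 255500 km².
Ratio = 119900 / 255500 ≈ 0.469.

0.469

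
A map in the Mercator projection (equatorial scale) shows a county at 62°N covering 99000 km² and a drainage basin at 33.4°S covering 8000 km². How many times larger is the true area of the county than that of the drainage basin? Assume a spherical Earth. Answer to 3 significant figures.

3.91

Since Mercator area scale is 1/cos²φ, the true area equals the apparent area multiplied by cos²φ.
True area of county: 99000 × cos²(62°) = 99000 × 0.2204 = 21820 km².
True area of drainage basin: 8000 × cos²(33.4°) = 8000 × 0.6970 = 5576 km².
Ratio = 21820 / 5576 ≈ 3.91.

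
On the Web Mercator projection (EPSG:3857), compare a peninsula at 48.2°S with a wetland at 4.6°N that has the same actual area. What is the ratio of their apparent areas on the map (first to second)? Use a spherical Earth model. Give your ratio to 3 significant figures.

2.24

Mercator areal scale is sec²φ.
At 48.2°: sec²(48.2°) = 1/0.6665² = 2.251.
At 4.6°: sec²(4.6°) = 1/0.9968² = 1.006.
Ratio = 2.251/1.006 = cos²(4.6°)/cos²(48.2°) ≈ 2.24.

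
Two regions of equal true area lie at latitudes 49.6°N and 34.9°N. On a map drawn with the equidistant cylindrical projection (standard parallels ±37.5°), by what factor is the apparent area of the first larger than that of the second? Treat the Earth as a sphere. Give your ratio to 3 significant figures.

With standard parallel φ₀ = 37.5°, the equirectangular projection gives x = Rλ cos φ₀, y = Rφ, so h = 1 and k = cos 37.5° / cos φ.
Areal scale at 49.6°: h·k = 1.000 × 1.224 = 1.224.
Areal scale at 34.9°: h·k = 1.000 × 0.9673 = 0.9673.
Ratio = 1.224/0.9673 ≈ 1.27.

1.27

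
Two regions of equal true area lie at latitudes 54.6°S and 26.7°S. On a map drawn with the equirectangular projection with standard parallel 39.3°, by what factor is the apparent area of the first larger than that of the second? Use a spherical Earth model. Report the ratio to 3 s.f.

With standard parallel φ₀ = 39.3°, the equirectangular projection gives x = Rλ cos φ₀, y = Rφ, so h = 1 and k = cos 39.3° / cos φ.
Areal scale at 54.6°: h·k = 1.000 × 1.336 = 1.336.
Areal scale at 26.7°: h·k = 1.000 × 0.8662 = 0.8662.
Ratio = 1.336/0.8662 ≈ 1.54.

1.54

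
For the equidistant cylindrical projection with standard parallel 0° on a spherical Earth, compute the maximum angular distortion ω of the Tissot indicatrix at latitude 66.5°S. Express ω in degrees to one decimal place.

50.9°

For the equirectangular projection with φ₀ = 0 (plate carrée), h = 1 along meridians and k = sec φ along parallels.
At 66.5°: h = 1.000, k = 2.508; principal scales a = 2.508, b = 1.000.
sin(ω/2) = (a − b)/(a + b) = 1.508/3.508 = 0.4298, so ω = 2 arcsin(0.4298) ≈ 50.9°.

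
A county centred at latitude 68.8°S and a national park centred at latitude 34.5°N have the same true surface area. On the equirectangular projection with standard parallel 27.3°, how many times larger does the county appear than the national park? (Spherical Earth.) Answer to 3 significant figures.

2.28

In the equirectangular projection with standard parallel φ₀ = 27.3° (x = Rλ cos φ₀, y = Rφ), meridians are true-scale (h = 1) and the parallel scale is k = cos φ₀ / cos φ.
Areal scale at 68.8°: h·k = 1.000 × 2.457 = 2.457.
Areal scale at 34.5°: h·k = 1.000 × 1.078 = 1.078.
Ratio = 2.457/1.078 ≈ 2.28.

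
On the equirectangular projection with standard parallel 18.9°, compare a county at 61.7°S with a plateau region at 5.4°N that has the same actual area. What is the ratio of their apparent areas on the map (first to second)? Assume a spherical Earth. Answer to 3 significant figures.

2.10

With standard parallel φ₀ = 18.9°, the equirectangular projection gives x = Rλ cos φ₀, y = Rφ, so h = 1 and k = cos 18.9° / cos φ.
Areal scale at 61.7°: h·k = 1.000 × 1.996 = 1.996.
Areal scale at 5.4°: h·k = 1.000 × 0.9503 = 0.9503.
Ratio = 1.996/0.9503 ≈ 2.10.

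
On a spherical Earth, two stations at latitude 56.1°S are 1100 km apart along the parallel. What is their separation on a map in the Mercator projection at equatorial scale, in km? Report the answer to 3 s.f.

1970 km

Mercator is conformal, so the point scale is isotropic: h = k = sec φ = 1/cos φ.
Along the parallel, k = sec 56.1° = 1/0.5577 = 1.793.
Map distance = 1100 × 1.793 ≈ 1970 km.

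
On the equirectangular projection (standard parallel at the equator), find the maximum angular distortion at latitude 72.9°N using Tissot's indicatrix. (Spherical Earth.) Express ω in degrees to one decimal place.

66.1°

For the equirectangular projection with φ₀ = 0 (plate carrée), h = 1 along meridians and k = sec φ along parallels.
At 72.9°: h = 1.000, k = 3.401; principal scales a = 3.401, b = 1.000.
sin(ω/2) = (a − b)/(a + b) = 2.401/4.401 = 0.5455, so ω = 2 arcsin(0.5455) ≈ 66.1°.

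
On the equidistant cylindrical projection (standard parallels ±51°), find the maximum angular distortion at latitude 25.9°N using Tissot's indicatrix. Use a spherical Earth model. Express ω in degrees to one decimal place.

20.4°

In the equirectangular projection with standard parallel φ₀ = 51° (x = Rλ cos φ₀, y = Rφ), meridians are true-scale (h = 1) and the parallel scale is k = cos φ₀ / cos φ.
At 25.9°: h = 1.000, k = 0.6996; principal scales a = 1.000, b = 0.6996.
sin(ω/2) = (a − b)/(a + b) = 0.3004/1.700 = 0.1768, so ω = 2 arcsin(0.1768) ≈ 20.4°.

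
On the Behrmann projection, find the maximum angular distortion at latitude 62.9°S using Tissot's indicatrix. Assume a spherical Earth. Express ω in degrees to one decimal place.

69.0°

Behrmann is a cylindrical equal-area projection with standard parallels at ±30°. For cylindrical equal-area with standard parallel φ₀, h = cos φ / cos φ₀ and k = cos φ₀ / cos φ, so h·k = 1.
At 62.9°: h = 0.5260, k = 1.901; principal scales a = 1.901, b = 0.5260.
sin(ω/2) = (a − b)/(a + b) = 1.375/2.427 = 0.5665, so ω = 2 arcsin(0.5665) ≈ 69.0°.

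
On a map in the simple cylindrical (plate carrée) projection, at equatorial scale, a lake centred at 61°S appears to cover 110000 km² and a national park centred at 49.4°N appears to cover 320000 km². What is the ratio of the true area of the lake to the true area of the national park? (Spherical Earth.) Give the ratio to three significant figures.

Plate carrée has h = 1 and k = sec φ, giving areal scale sec φ; true area = (apparent area) · cos φ.
True area of lake: 110000 × cos(61°) = 110000 × 0.4848 = 53330 km².
True area of national park: 320000 × cos(49.4°) = 320000 × 0.6508 = 208200 km².
Ratio = 53330 / 208200 ≈ 0.256.

0.256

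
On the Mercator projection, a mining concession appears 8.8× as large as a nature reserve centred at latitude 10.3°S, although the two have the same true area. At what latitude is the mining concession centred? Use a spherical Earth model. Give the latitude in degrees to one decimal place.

On Mercator, (apparent₁)/(apparent₂) = sec²φ₁ / sec²φ₂ when true areas are equal.
cos²φ₂ / cos²φ₁ = 8.8  ⇒  cos φ₁ = cos 10.3° / √8.8 = 0.9839/2.966 = 0.3317.
φ₁ = arccos(0.3317) ≈ 70.6°.

70.6°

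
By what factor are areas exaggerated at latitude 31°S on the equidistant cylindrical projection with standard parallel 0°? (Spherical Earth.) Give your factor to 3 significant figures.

Plate carrée maps x = Rλ, y = Rφ. The meridian scale is h = 1 and the parallel scale is k = 1/cos φ = sec φ.
Areal scale = h·k = 1 × sec φ; at 31°, h = 1.000, k = 1.167, so h·k = 1.167.

1.17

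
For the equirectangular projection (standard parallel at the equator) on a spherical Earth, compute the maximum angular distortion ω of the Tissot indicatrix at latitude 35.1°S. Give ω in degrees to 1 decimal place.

Plate carrée maps x = Rλ, y = Rφ. The meridian scale is h = 1 and the parallel scale is k = 1/cos φ = sec φ.
At 35.1°: h = 1.000, k = 1.222; principal scales a = 1.222, b = 1.000.
sin(ω/2) = (a − b)/(a + b) = 0.2223/2.222 = 0.1000, so ω = 2 arcsin(0.1000) ≈ 11.5°.

11.5°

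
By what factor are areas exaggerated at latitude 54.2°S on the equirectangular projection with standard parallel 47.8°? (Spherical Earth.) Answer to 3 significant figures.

1.15

The equidistant cylindrical projection with φ₀ = 47.8° has h = 1 (meridians true) and k = cos φ₀ / cos φ along parallels.
Areal scale = h·k = 1 × cos φ₀ / cos φ; at 54.2°, h = 1.000, k = 1.148, so h·k = 1.148.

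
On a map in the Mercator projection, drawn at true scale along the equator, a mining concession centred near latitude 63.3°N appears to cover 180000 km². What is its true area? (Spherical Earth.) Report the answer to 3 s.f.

The Mercator projection is conformal; its linear scale factor is the same in every direction and equals sec φ = 1/cos φ.
Areal scale = k² = sec²φ = 1/cos²(63.3°) = 1/0.4493² = 4.953.
True area = apparent / (areal scale) = 180000 / 4.953 ≈ 36300 km².

36300 km²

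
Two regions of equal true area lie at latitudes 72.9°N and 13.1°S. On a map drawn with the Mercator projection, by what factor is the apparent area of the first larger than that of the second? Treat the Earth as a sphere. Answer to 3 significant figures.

11.0

Mercator areal scale is sec²φ.
At 72.9°: sec²(72.9°) = 1/0.2940² = 11.57.
At 13.1°: sec²(13.1°) = 1/0.9740² = 1.054.
Ratio = 11.57/1.054 = cos²(13.1°)/cos²(72.9°) ≈ 11.0.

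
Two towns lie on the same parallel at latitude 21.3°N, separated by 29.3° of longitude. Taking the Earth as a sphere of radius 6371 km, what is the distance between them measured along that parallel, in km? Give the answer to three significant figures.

3040 km

Arc length along a parallel = R cos φ · Δλ (with Δλ in radians).
= 6371 × cos 21.3° × (29.3° × π/180) = 6371 × 0.9317 × 0.5114 ≈ 3040 km.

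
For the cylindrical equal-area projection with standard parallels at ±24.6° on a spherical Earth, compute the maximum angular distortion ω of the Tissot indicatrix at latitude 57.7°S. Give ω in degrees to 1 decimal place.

Cylindrical equal-area (φ₀ = 24.6°): h = cos φ / cos 24.6° along meridians, k = cos 24.6° / cos φ along parallels; h·k = 1.
At 57.7°: h = 0.5877, k = 1.702; principal scales a = 1.702, b = 0.5877.
sin(ω/2) = (a − b)/(a + b) = 1.114/2.289 = 0.4866, so ω = 2 arcsin(0.4866) ≈ 58.2°.

58.2°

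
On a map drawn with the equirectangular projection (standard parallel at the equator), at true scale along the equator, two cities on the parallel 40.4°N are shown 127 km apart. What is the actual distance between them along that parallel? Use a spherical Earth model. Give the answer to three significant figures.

96.7 km

For the equirectangular projection with φ₀ = 0 (plate carrée), h = 1 along meridians and k = sec φ along parallels.
Along the parallel at 40.4°, map distances are exaggerated by k = sec 40.4° = 1.313.
True distance = 127 / 1.313 = 127 × cos 40.4° ≈ 96.7 km.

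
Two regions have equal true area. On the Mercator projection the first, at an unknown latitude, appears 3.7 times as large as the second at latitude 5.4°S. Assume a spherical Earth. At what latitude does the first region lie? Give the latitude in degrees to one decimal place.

58.8°

For equal true areas on Mercator, apparent areas scale as sec²φ, so the ratio is cos²φ₂ / cos²φ₁.
cos²φ₂ / cos²φ₁ = 3.7  ⇒  cos φ₁ = cos 5.4° / √3.7 = 0.9956/1.924 = 0.5176.
φ₁ = arccos(0.5176) ≈ 58.8°.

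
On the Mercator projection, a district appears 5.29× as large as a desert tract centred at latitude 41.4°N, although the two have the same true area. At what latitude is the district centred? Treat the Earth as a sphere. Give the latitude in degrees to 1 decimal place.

71.0°

On Mercator, (apparent₁)/(apparent₂) = sec²φ₁ / sec²φ₂ when true areas are equal.
cos²φ₂ / cos²φ₁ = 5.29  ⇒  cos φ₁ = cos 41.4° / √5.29 = 0.7501/2.300 = 0.3261.
φ₁ = arccos(0.3261) ≈ 71.0°.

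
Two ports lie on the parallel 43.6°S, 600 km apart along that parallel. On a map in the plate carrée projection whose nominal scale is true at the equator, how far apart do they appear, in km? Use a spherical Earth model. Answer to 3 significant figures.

829 km

In the plate carrée (x = Rλ, y = Rφ), meridians are true-scale (h = 1) and parallels are stretched by k = sec φ.
Along the parallel, k = sec 43.6° = 1/0.7242 = 1.381.
Map distance = 600 × 1.381 ≈ 829 km.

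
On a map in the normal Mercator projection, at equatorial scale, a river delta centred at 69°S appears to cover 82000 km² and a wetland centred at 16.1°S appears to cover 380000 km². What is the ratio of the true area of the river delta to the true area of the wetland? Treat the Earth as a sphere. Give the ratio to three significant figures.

0.0300

On Mercator the areal scale is sec²φ, so true area = apparent × cos²φ.
True area of river delta: 82000 × cos²(69°) = 82000 × 0.1284 = 10530 km².
True area of wetland: 380000 × cos²(16.1°) = 380000 × 0.9231 = 350800 km².
Ratio = 10530 / 350800 ≈ 0.0300.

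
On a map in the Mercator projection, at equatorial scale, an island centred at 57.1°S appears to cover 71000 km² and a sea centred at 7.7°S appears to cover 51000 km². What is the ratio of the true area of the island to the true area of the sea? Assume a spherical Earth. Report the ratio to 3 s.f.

Mercator's areal exaggeration is sec²φ; hence true area = (apparent area) · cos²φ.
True area of island: 71000 × cos²(57.1°) = 71000 × 0.2950 = 20950 km².
True area of sea: 51000 × cos²(7.7°) = 51000 × 0.9820 = 50080 km².
Ratio = 20950 / 50080 ≈ 0.418.

0.418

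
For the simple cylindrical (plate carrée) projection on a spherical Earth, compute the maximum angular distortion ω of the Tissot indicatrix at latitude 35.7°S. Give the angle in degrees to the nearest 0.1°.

In the plate carrée (x = Rλ, y = Rφ), meridians are true-scale (h = 1) and parallels are stretched by k = sec φ.
At 35.7°: h = 1.000, k = 1.231; principal scales a = 1.231, b = 1.000.
sin(ω/2) = (a − b)/(a + b) = 0.2314/2.231 = 0.1037, so ω = 2 arcsin(0.1037) ≈ 11.9°.

11.9°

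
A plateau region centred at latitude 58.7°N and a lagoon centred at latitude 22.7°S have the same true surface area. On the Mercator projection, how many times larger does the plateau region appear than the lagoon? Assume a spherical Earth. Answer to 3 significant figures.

On Mercator, area is exaggerated by sec²φ = 1/cos²φ.
At 58.7°: sec²(58.7°) = 1/0.5195² = 3.705.
At 22.7°: sec²(22.7°) = 1/0.9225² = 1.175.
Ratio = 3.705/1.175 = cos²(22.7°)/cos²(58.7°) ≈ 3.15.

3.15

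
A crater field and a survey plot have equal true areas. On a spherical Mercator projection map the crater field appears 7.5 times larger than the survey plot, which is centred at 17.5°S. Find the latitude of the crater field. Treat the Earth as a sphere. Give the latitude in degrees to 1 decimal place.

69.6°

For equal true areas on Mercator, apparent areas scale as sec²φ, so the ratio is cos²φ₂ / cos²φ₁.
cos²φ₂ / cos²φ₁ = 7.5  ⇒  cos φ₁ = cos 17.5° / √7.5 = 0.9537/2.739 = 0.3482.
φ₁ = arccos(0.3482) ≈ 69.6°.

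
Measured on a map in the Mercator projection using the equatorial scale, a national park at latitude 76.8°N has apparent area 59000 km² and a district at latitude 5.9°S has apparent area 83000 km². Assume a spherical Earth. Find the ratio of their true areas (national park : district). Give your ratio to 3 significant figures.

0.0375

Mercator's areal exaggeration is sec²φ; hence true area = (apparent area) · cos²φ.
True area of national park: 59000 × cos²(76.8°) = 59000 × 0.05214 = 3077 km².
True area of district: 83000 × cos²(5.9°) = 83000 × 0.9894 = 82120 km².
Ratio = 3077 / 82120 ≈ 0.0375.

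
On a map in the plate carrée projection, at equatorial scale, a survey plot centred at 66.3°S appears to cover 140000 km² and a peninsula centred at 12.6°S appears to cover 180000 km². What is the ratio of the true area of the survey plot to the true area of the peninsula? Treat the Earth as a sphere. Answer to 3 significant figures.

0.320

Plate carrée has h = 1 and k = sec φ, giving areal scale sec φ; true area = (apparent area) · cos φ.
True area of survey plot: 140000 × cos(66.3°) = 140000 × 0.4019 = 56270 km².
True area of peninsula: 180000 × cos(12.6°) = 180000 × 0.9759 = 175700 km².
Ratio = 56270 / 175700 ≈ 0.320.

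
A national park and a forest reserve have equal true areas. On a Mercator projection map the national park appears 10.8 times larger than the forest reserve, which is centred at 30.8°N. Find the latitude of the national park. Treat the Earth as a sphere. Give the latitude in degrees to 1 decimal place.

On Mercator, (apparent₁)/(apparent₂) = sec²φ₁ / sec²φ₂ when true areas are equal.
cos²φ₂ / cos²φ₁ = 10.8  ⇒  cos φ₁ = cos 30.8° / √10.8 = 0.8590/3.286 = 0.2614.
φ₁ = arccos(0.2614) ≈ 74.8°.

74.8°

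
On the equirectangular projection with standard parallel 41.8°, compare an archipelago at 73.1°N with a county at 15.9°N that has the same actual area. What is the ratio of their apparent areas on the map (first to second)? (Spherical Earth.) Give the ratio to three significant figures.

The equidistant cylindrical projection with φ₀ = 41.8° has h = 1 (meridians true) and k = cos φ₀ / cos φ along parallels.
Areal scale at 73.1°: h·k = 1.000 × 2.564 = 2.564.
Areal scale at 15.9°: h·k = 1.000 × 0.7751 = 0.7751.
Ratio = 2.564/0.7751 ≈ 3.31.

3.31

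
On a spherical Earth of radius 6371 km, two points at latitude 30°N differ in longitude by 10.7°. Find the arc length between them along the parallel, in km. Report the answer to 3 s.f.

Arc length along a parallel = R cos φ · Δλ (with Δλ in radians).
= 6371 × cos 30° × (10.7° × π/180) = 6371 × 0.8660 × 0.1868 ≈ 1030 km.

1030 km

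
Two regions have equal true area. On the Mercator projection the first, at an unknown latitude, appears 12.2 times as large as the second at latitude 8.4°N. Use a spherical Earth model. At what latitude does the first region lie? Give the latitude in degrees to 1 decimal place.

73.5°

Mercator areal scale is sec²φ, so apparent-area ratio = sec²φ₁ / sec²φ₂ = cos²φ₂ / cos²φ₁.
cos²φ₂ / cos²φ₁ = 12.2  ⇒  cos φ₁ = cos 8.4° / √12.2 = 0.9893/3.493 = 0.2832.
φ₁ = arccos(0.2832) ≈ 73.5°.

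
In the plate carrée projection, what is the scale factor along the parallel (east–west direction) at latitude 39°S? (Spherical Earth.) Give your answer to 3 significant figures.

For the equirectangular projection with φ₀ = 0 (plate carrée), h = 1 along meridians and k = sec φ along parallels.
k = 1/cos 39° = 1/0.7771 = 1.287.

1.29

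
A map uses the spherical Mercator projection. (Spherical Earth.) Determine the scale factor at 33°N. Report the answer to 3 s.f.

1.19

Mercator is conformal, so the point scale is isotropic: h = k = sec φ = 1/cos φ.
k = 1/cos 33° = 1/0.8387 = 1.192.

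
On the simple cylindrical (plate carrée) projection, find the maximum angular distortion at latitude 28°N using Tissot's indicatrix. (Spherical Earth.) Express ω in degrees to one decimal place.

Plate carrée maps x = Rλ, y = Rφ. The meridian scale is h = 1 and the parallel scale is k = 1/cos φ = sec φ.
At 28°: h = 1.000, k = 1.133; principal scales a = 1.133, b = 1.000.
sin(ω/2) = (a − b)/(a + b) = 0.1326/2.133 = 0.06216, so ω = 2 arcsin(0.06216) ≈ 7.1°.

7.1°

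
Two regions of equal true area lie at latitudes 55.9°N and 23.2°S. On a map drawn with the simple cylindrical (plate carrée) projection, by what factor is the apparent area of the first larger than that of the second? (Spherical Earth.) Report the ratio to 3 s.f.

1.64

Plate carrée maps x = Rλ, y = Rφ. The meridian scale is h = 1 and the parallel scale is k = 1/cos φ = sec φ.
Areal scale at 55.9°: h·k = 1.000 × 1.784 = 1.784.
Areal scale at 23.2°: h·k = 1.000 × 1.088 = 1.088.
Ratio = 1.784/1.088 ≈ 1.64.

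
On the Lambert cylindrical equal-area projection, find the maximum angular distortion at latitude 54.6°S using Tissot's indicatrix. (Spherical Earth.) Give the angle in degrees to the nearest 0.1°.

59.7°

The Lambert cylindrical equal-area projection is the cylindrical equal-area projection with its standard parallel at the equator (φ₀ = 0). For cylindrical equal-area with standard parallel φ₀, h = cos φ / cos φ₀ and k = cos φ₀ / cos φ, so h·k = 1.
At 54.6°: h = 0.5793, k = 1.726; principal scales a = 1.726, b = 0.5793.
sin(ω/2) = (a − b)/(a + b) = 1.147/2.306 = 0.4975, so ω = 2 arcsin(0.4975) ≈ 59.7°.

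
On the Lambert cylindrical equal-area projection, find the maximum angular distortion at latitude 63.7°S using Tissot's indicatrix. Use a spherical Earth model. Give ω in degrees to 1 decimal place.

84.4°

The Lambert cylindrical equal-area projection is the cylindrical equal-area projection with its standard parallel at the equator (φ₀ = 0). For cylindrical equal-area with standard parallel φ₀, h = cos φ / cos φ₀ and k = cos φ₀ / cos φ, so h·k = 1.
At 63.7°: h = 0.4431, k = 2.257; principal scales a = 2.257, b = 0.4431.
sin(ω/2) = (a − b)/(a + b) = 1.814/2.700 = 0.6718, so ω = 2 arcsin(0.6718) ≈ 84.4°.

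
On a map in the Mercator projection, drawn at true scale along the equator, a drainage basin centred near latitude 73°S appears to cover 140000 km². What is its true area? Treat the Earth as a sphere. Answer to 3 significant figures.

Mercator is conformal, so the point scale is isotropic: h = k = sec φ = 1/cos φ.
Areal scale = k² = sec²φ = 1/cos²(73°) = 1/0.2924² = 11.70.
True area = apparent / (areal scale) = 140000 / 11.70 ≈ 12000 km².

12000 km²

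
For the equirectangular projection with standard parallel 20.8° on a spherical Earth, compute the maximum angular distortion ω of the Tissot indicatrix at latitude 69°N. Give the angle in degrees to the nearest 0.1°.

52.9°

With standard parallel φ₀ = 20.8°, the equirectangular projection gives x = Rλ cos φ₀, y = Rφ, so h = 1 and k = cos 20.8° / cos φ.
At 69°: h = 1.000, k = 2.609; principal scales a = 2.609, b = 1.000.
sin(ω/2) = (a − b)/(a + b) = 1.609/3.609 = 0.4458, so ω = 2 arcsin(0.4458) ≈ 52.9°.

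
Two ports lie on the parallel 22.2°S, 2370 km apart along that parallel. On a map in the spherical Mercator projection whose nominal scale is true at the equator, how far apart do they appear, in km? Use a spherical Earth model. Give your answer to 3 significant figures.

2560 km

The Mercator projection is conformal; its linear scale factor is the same in every direction and equals sec φ = 1/cos φ.
Along the parallel, k = sec 22.2° = 1/0.9259 = 1.080.
Map distance = 2370 × 1.080 ≈ 2560 km.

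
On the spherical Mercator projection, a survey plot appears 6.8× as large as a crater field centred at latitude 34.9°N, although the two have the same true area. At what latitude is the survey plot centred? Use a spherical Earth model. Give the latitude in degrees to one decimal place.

71.7°

On Mercator, (apparent₁)/(apparent₂) = sec²φ₁ / sec²φ₂ when true areas are equal.
cos²φ₂ / cos²φ₁ = 6.8  ⇒  cos φ₁ = cos 34.9° / √6.8 = 0.8202/2.608 = 0.3145.
φ₁ = arccos(0.3145) ≈ 71.7°.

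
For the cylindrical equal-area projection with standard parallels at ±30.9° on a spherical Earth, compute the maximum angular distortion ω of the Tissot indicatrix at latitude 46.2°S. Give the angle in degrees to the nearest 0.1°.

24.4°

For cylindrical equal-area with standard parallel φ₀, h = cos φ / cos φ₀ and k = cos φ₀ / cos φ, so h·k = 1.
At 46.2°: h = 0.8066, k = 1.240; principal scales a = 1.240, b = 0.8066.
sin(ω/2) = (a − b)/(a + b) = 0.4331/2.046 = 0.2116, so ω = 2 arcsin(0.2116) ≈ 24.4°.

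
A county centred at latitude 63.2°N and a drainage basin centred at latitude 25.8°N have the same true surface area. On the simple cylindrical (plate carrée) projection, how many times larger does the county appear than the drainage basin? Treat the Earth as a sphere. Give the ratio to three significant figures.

For the equirectangular projection with φ₀ = 0 (plate carrée), h = 1 along meridians and k = sec φ along parallels.
Areal scale at 63.2°: h·k = 1.000 × 2.218 = 2.218.
Areal scale at 25.8°: h·k = 1.000 × 1.111 = 1.111.
Ratio = 2.218/1.111 ≈ 2.00.

2.00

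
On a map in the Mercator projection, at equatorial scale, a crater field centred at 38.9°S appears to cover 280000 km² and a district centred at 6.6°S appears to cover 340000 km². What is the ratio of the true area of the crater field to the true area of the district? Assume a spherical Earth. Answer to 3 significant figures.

0.505

Since Mercator area scale is 1/cos²φ, the true area equals the apparent area multiplied by cos²φ.
True area of crater field: 280000 × cos²(38.9°) = 280000 × 0.6057 = 169600 km².
True area of district: 340000 × cos²(6.6°) = 340000 × 0.9868 = 335500 km².
Ratio = 169600 / 335500 ≈ 0.505.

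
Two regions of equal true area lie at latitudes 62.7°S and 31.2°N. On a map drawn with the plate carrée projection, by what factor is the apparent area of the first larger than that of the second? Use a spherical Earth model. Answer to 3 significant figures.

1.86

Plate carrée maps x = Rλ, y = Rφ. The meridian scale is h = 1 and the parallel scale is k = 1/cos φ = sec φ.
Areal scale at 62.7°: h·k = 1.000 × 2.180 = 2.180.
Areal scale at 31.2°: h·k = 1.000 × 1.169 = 1.169.
Ratio = 2.180/1.169 ≈ 1.86.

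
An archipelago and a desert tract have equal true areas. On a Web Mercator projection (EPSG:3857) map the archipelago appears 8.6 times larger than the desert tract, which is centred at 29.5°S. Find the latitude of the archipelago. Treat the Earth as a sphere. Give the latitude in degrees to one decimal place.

72.7°

Mercator areal scale is sec²φ, so apparent-area ratio = sec²φ₁ / sec²φ₂ = cos²φ₂ / cos²φ₁.
cos²φ₂ / cos²φ₁ = 8.6  ⇒  cos φ₁ = cos 29.5° / √8.6 = 0.8704/2.933 = 0.2968.
φ₁ = arccos(0.2968) ≈ 72.7°.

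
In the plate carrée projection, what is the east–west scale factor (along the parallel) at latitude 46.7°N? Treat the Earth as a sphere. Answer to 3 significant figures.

Plate carrée maps x = Rλ, y = Rφ. The meridian scale is h = 1 and the parallel scale is k = 1/cos φ = sec φ.
k = 1/cos 46.7° = 1/0.6858 = 1.458.

1.46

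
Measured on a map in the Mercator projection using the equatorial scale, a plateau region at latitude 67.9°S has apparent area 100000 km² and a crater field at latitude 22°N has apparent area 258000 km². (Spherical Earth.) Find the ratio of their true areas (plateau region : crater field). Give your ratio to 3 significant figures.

0.0638

On Mercator the areal scale is sec²φ, so true area = apparent × cos²φ.
True area of plateau region: 100000 × cos²(67.9°) = 100000 × 0.1415 = 14150 km².
True area of crater field: 258000 × cos²(22°) = 258000 × 0.8597 = 221800 km².
Ratio = 14150 / 221800 ≈ 0.0638.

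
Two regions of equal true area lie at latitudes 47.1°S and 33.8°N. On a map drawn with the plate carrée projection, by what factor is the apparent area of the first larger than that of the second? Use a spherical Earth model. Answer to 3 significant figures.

1.22

In the plate carrée (x = Rλ, y = Rφ), meridians are true-scale (h = 1) and parallels are stretched by k = sec φ.
Areal scale at 47.1°: h·k = 1.000 × 1.469 = 1.469.
Areal scale at 33.8°: h·k = 1.000 × 1.203 = 1.203.
Ratio = 1.469/1.203 ≈ 1.22.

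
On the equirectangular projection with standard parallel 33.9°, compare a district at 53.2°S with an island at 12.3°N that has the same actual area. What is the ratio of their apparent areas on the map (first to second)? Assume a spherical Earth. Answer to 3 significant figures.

The equidistant cylindrical projection with φ₀ = 33.9° has h = 1 (meridians true) and k = cos φ₀ / cos φ along parallels.
Areal scale at 53.2°: h·k = 1.000 × 1.386 = 1.386.
Areal scale at 12.3°: h·k = 1.000 × 0.8495 = 0.8495.
Ratio = 1.386/0.8495 ≈ 1.63.

1.63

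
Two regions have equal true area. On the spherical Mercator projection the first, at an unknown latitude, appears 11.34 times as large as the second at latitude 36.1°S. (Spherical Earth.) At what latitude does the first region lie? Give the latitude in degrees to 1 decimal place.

On Mercator, (apparent₁)/(apparent₂) = sec²φ₁ / sec²φ₂ when true areas are equal.
cos²φ₂ / cos²φ₁ = 11.34  ⇒  cos φ₁ = cos 36.1° / √11.34 = 0.8080/3.367 = 0.2399.
φ₁ = arccos(0.2399) ≈ 76.1°.

76.1°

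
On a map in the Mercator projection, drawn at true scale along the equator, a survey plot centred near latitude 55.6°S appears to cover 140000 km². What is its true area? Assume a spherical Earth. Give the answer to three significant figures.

44700 km²

The Mercator projection is conformal; its linear scale factor is the same in every direction and equals sec φ = 1/cos φ.
Areal scale = k² = sec²φ = 1/cos²(55.6°) = 1/0.5650² = 3.133.
True area = apparent / (areal scale) = 140000 / 3.133 ≈ 44700 km².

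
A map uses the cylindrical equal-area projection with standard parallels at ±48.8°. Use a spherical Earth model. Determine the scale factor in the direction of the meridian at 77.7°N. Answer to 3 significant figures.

For cylindrical equal-area with standard parallel φ₀, h = cos φ / cos φ₀ and k = cos φ₀ / cos φ, so h·k = 1.
h = cos 77.7° / cos 48.8° = 0.2130/0.6587 = 0.3234.

0.323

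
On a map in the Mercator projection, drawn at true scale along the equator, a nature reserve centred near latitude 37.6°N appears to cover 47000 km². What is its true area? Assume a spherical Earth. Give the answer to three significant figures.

The Mercator projection is conformal; its linear scale factor is the same in every direction and equals sec φ = 1/cos φ.
Areal scale = k² = sec²φ = 1/cos²(37.6°) = 1/0.7923² = 1.593.
True area = apparent / (areal scale) = 47000 / 1.593 ≈ 29500 km².

29500 km²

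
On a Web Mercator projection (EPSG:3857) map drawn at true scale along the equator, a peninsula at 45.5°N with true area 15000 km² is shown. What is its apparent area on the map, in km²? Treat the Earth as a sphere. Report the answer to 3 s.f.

For Mercator, h = k = sec φ (a conformal cylindrical projection has a single point scale, 1/cos φ).
Areal scale = k² = sec²φ = 1/cos²(45.5°) = 1/0.7009² = 2.036.
Apparent area = 15000 × 2.036 ≈ 30500 km².

30500 km²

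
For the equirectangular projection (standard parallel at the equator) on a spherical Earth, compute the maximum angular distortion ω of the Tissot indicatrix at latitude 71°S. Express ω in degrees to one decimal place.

For the equirectangular projection with φ₀ = 0 (plate carrée), h = 1 along meridians and k = sec φ along parallels.
At 71°: h = 1.000, k = 3.072; principal scales a = 3.072, b = 1.000.
sin(ω/2) = (a − b)/(a + b) = 2.072/4.072 = 0.5088, so ω = 2 arcsin(0.5088) ≈ 61.2°.

61.2°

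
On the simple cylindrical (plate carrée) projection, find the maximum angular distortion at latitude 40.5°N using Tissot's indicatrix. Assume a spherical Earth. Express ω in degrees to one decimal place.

15.6°

In the plate carrée (x = Rλ, y = Rφ), meridians are true-scale (h = 1) and parallels are stretched by k = sec φ.
At 40.5°: h = 1.000, k = 1.315; principal scales a = 1.315, b = 1.000.
sin(ω/2) = (a − b)/(a + b) = 0.3151/2.315 = 0.1361, so ω = 2 arcsin(0.1361) ≈ 15.6°.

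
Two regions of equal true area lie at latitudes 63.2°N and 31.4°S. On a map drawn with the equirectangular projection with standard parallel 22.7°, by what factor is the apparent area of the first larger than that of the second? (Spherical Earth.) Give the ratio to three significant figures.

1.89

The equidistant cylindrical projection with φ₀ = 22.7° has h = 1 (meridians true) and k = cos φ₀ / cos φ along parallels.
Areal scale at 63.2°: h·k = 1.000 × 2.046 = 2.046.
Areal scale at 31.4°: h·k = 1.000 × 1.081 = 1.081.
Ratio = 2.046/1.081 ≈ 1.89.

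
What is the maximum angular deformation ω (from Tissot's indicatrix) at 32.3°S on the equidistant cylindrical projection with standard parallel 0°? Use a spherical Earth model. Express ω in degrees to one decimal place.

9.6°

For the equirectangular projection with φ₀ = 0 (plate carrée), h = 1 along meridians and k = sec φ along parallels.
At 32.3°: h = 1.000, k = 1.183; principal scales a = 1.183, b = 1.000.
sin(ω/2) = (a − b)/(a + b) = 0.1831/2.183 = 0.08386, so ω = 2 arcsin(0.08386) ≈ 9.6°.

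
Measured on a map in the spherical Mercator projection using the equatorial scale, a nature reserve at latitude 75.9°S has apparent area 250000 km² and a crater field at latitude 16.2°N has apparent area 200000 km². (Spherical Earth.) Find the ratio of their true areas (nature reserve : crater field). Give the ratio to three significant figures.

0.0804

Mercator's areal exaggeration is sec²φ; hence true area = (apparent area) · cos²φ.
True area of nature reserve: 250000 × cos²(75.9°) = 250000 × 0.05935 = 14840 km².
True area of crater field: 200000 × cos²(16.2°) = 200000 × 0.9222 = 184400 km².
Ratio = 14840 / 184400 ≈ 0.0804.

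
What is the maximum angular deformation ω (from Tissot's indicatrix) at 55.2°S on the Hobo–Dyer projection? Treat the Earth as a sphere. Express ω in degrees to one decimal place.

Hobo–Dyer is a cylindrical equal-area projection with standard parallels at ±37.5°. Cylindrical equal-area (φ₀ = 37.5°): h = cos φ / cos 37.5° along meridians, k = cos 37.5° / cos φ along parallels; h·k = 1.
At 55.2°: h = 0.7194, k = 1.390; principal scales a = 1.390, b = 0.7194.
sin(ω/2) = (a − b)/(a + b) = 0.6707/2.109 = 0.3180, so ω = 2 arcsin(0.3180) ≈ 37.1°.

37.1°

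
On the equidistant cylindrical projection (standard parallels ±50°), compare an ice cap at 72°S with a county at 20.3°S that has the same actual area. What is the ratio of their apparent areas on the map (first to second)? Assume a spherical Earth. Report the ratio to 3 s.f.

In the equirectangular projection with standard parallel φ₀ = 50° (x = Rλ cos φ₀, y = Rφ), meridians are true-scale (h = 1) and the parallel scale is k = cos φ₀ / cos φ.
Areal scale at 72°: h·k = 1.000 × 2.080 = 2.080.
Areal scale at 20.3°: h·k = 1.000 × 0.6854 = 0.6854.
Ratio = 2.080/0.6854 ≈ 3.04.

3.04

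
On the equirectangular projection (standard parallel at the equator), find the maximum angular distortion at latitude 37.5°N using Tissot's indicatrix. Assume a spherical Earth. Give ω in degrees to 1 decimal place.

13.2°

For the equirectangular projection with φ₀ = 0 (plate carrée), h = 1 along meridians and k = sec φ along parallels.
At 37.5°: h = 1.000, k = 1.260; principal scales a = 1.260, b = 1.000.
sin(ω/2) = (a − b)/(a + b) = 0.2605/2.260 = 0.1152, so ω = 2 arcsin(0.1152) ≈ 13.2°.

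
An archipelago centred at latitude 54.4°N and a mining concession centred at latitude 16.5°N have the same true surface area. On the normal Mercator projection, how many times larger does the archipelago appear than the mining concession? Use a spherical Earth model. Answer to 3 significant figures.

Mercator areal scale is sec²φ.
At 54.4°: sec²(54.4°) = 1/0.5821² = 2.951.
At 16.5°: sec²(16.5°) = 1/0.9588² = 1.088.
Ratio = 2.951/1.088 = cos²(16.5°)/cos²(54.4°) ≈ 2.71.

2.71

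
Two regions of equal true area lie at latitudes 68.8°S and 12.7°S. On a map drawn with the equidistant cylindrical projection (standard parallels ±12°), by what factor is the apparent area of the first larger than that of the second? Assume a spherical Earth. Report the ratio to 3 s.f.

2.70

With standard parallel φ₀ = 12°, the equirectangular projection gives x = Rλ cos φ₀, y = Rφ, so h = 1 and k = cos 12° / cos φ.
Areal scale at 68.8°: h·k = 1.000 × 2.705 = 2.705.
Areal scale at 12.7°: h·k = 1.000 × 1.003 = 1.003.
Ratio = 2.705/1.003 ≈ 2.70.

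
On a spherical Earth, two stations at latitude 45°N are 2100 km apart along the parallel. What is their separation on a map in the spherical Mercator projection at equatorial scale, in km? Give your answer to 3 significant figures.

For Mercator, h = k = sec φ (a conformal cylindrical projection has a single point scale, 1/cos φ).
Along the parallel, k = sec 45° = 1/0.7071 = 1.414.
Map distance = 2100 × 1.414 ≈ 2970 km.

2970 km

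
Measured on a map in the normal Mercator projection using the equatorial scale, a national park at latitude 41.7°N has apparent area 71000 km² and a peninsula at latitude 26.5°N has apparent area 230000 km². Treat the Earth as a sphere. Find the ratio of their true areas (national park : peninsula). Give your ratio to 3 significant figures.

0.215

Since Mercator area scale is 1/cos²φ, the true area equals the apparent area multiplied by cos²φ.
True area of national park: 71000 × cos²(41.7°) = 71000 × 0.5575 = 39580 km².
True area of peninsula: 230000 × cos²(26.5°) = 230000 × 0.8009 = 184200 km².
Ratio = 39580 / 184200 ≈ 0.215.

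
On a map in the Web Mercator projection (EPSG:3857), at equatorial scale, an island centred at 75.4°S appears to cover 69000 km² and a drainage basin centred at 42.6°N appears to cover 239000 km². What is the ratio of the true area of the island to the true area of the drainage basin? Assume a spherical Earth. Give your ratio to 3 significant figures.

0.0339

Since Mercator area scale is 1/cos²φ, the true area equals the apparent area multiplied by cos²φ.
True area of island: 69000 × cos²(75.4°) = 69000 × 0.06354 = 4384 km².
True area of drainage basin: 239000 × cos²(42.6°) = 239000 × 0.5418 = 129500 km².
Ratio = 4384 / 129500 ≈ 0.0339.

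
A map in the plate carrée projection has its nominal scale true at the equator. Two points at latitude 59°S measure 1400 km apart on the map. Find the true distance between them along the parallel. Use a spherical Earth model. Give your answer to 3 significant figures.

721 km

Plate carrée maps x = Rλ, y = Rφ. The meridian scale is h = 1 and the parallel scale is k = 1/cos φ = sec φ.
Along the parallel at 59°, map distances are exaggerated by k = sec 59° = 1.942.
True distance = 1400 / 1.942 = 1400 × cos 59° ≈ 721 km.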